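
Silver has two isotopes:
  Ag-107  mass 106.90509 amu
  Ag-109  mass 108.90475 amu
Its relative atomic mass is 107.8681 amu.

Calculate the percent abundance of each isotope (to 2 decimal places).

Ag-107: 51.84%, Ag-109: 48.16%

Let x be the fractional abundance of Ag-107; then Ag-109 has abundance 1 − x.
106.90509·x + 108.90475·(1 − x) = 107.8681
(106.90509 − 108.90475)·x = 107.8681 − 108.90475
x = -1.03665 / -1.99966 = 0.51841 → 51.84% Ag-107, 48.16% Ag-109.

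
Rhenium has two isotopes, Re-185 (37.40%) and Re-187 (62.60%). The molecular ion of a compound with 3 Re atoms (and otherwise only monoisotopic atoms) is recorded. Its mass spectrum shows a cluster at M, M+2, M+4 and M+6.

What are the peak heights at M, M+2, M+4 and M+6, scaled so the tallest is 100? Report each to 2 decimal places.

Each Re atom is independently Re-185 (p = 0.3740) or Re-187 (q = 0.6260); the cluster is the binomial expansion (p + q)^3.
P(M) = 0.3740^3 = 0.052314
P(M+2) = 3 × 0.3740^2 × 0.6260^1 = 0.262687
P(M+4) = 3 × 0.3740^1 × 0.6260^2 = 0.439685
P(M+6) = 0.6260^3 = 0.245314
The M+4 peak is largest (0.439685); scaling to 100 gives 11.90 : 59.74 : 100.00 : 55.79.

11.90 : 59.74 : 100.00 : 55.79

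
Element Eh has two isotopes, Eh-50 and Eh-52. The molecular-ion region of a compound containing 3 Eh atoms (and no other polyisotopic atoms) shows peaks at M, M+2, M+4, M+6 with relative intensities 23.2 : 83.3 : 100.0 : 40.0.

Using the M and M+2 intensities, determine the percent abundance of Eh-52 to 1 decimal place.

54.5%

If p is the fraction of Eh that is Eh-50, then I(M+2)/I(M) = [C(3,1)·p^2·(1−p)] / p^3 = 3·(1−p)/p = 83.3/23.2 = 3.5905
(1−p)/p = 3.5905/3 = 1.1968  ⇒  p = 1/(1 + 1.1968) = 0.4552
Eh-50: 45.5%, Eh-52: 54.5%.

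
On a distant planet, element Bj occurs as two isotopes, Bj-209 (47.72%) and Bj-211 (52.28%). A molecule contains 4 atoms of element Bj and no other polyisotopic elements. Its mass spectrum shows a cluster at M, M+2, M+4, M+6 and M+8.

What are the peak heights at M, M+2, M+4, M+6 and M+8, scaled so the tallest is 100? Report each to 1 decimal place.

Each Bj atom is independently Bj-209 (p = 0.4772) or Bj-211 (q = 0.5228); the cluster is the binomial expansion (p + q)^4.
P(M) = 0.4772^4 = 0.051856
P(M+2) = 4 × 0.4772^3 × 0.5228^1 = 0.227246
P(M+4) = 6 × 0.4772^2 × 0.5228^2 = 0.373442
P(M+6) = 4 × 0.4772^1 × 0.5228^3 = 0.272752
P(M+8) = 0.5228^4 = 0.074704
The M+4 peak is largest (0.373442); scaling to 100 gives 13.9 : 60.9 : 100.0 : 73.0 : 20.0.

13.9 : 60.9 : 100.0 : 73.0 : 20.0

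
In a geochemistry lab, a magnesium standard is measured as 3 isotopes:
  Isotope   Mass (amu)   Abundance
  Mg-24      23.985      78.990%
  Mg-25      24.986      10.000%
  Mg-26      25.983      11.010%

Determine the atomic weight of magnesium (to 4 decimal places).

Ar = Σ fᵢ·mᵢ = 0.78990 × 23.985 + 0.10000 × 24.986 + 0.11010 × 25.983
= 18.94575 + 2.49860 + 2.86073 = 24.30508 amu

24.3051 amu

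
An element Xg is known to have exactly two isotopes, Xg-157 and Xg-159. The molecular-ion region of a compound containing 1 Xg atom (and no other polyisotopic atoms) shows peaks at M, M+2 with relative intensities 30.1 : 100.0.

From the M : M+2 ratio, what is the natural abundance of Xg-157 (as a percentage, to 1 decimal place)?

Write p for the Xg-157 fraction. I(M+2)/I(M) = [C(1,1)·p^0·(1−p)] / p^1 = 1·(1−p)/p = 100.0/30.1 = 3.3223
(1−p)/p = 3.3223/1 = 3.3223  ⇒  p = 1/(1 + 3.3223) = 0.2314
Xg-157: 23.1%, Xg-159: 76.9%.

23.1%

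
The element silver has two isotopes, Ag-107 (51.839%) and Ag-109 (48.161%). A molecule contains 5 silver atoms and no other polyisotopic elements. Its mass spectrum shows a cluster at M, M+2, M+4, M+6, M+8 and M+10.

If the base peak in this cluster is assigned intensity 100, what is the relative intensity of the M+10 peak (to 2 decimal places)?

8.02

(0.51839 + 0.48161)^5 gives M 0.0374, M+2 0.1739, M+4 0.3231, M+6 0.3002, M+8 0.1394, M+10 0.0259; the largest is M+4.
P(M+4) = C(5,2) × 0.51839^3 × 0.48161^2 = 10 × 0.13930601 × 0.23194819 = 0.323118 (base)
P(M+10) = C(5,5) × 0.51839^0 × 0.48161^5 = 1 × 1.0000 × 0.0259106 = 0.025911
Relative intensity = 0.025911 / 0.323118 × 100 = 8.02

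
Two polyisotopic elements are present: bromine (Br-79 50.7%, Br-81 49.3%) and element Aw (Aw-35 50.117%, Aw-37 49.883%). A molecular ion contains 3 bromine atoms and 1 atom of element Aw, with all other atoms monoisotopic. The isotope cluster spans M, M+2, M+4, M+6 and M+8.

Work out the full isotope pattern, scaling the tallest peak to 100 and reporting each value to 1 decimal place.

Bromine pattern (n=3): 0.13032384 : 0.38017547 : 0.36967753 : 0.11982316
Element Aw pattern (n=1): 0.50117 : 0.49883
Convolve the two distributions (both contribute in 2-u steps):
  M: 0.13032384×0.50117 = 0.065314
  M+2: 0.13032384×0.49883 + 0.38017547×0.50117 = 0.255542
  M+4: 0.38017547×0.49883 + 0.36967753×0.50117 = 0.374914
  M+6: 0.36967753×0.49883 + 0.11982316×0.50117 = 0.244458
  M+8: 0.11982316×0.49883 = 0.059771
Scale to base peak (0.374914) = 100: 17.4 : 68.2 : 100.0 : 65.2 : 15.9

17.4 : 68.2 : 100.0 : 65.2 : 15.9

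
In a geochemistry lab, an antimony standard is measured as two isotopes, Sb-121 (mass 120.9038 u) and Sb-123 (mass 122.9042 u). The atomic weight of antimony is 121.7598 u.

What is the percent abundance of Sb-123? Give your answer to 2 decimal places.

42.79%

Let x be the fractional abundance of Sb-121; then Sb-123 has abundance 1 − x.
120.9038·x + 122.9042·(1 − x) = 121.7598
(120.9038 − 122.9042)·x = 121.7598 − 122.9042
x = -1.1444 / -2.0004 = 0.57209 → 57.21% Sb-121, 42.79% Sb-123.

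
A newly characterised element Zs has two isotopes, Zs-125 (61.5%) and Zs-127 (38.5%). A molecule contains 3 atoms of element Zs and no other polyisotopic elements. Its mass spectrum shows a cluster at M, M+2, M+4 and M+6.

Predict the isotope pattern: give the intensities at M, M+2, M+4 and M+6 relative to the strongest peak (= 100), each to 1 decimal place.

53.2 : 100.0 : 62.6 : 13.1

Each Zs atom is independently Zs-125 (p = 0.615) or Zs-127 (q = 0.385); the cluster is the binomial expansion (p + q)^3.
P(M) = 0.615^3 = 0.232608
P(M+2) = 3 × 0.615^2 × 0.385^1 = 0.436850
P(M+4) = 3 × 0.615^1 × 0.385^2 = 0.273475
P(M+6) = 0.385^3 = 0.057067
The M+2 peak is largest (0.436850); scaling to 100 gives 53.2 : 100.0 : 62.6 : 13.1.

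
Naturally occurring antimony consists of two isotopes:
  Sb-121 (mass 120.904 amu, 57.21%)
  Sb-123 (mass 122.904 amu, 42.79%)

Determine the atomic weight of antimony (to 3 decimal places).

121.760 amu

Ar = Σ fᵢ·mᵢ = 0.5721 × 120.904 + 0.4279 × 122.904
= 69.1692 + 52.5906 = 121.7598 amu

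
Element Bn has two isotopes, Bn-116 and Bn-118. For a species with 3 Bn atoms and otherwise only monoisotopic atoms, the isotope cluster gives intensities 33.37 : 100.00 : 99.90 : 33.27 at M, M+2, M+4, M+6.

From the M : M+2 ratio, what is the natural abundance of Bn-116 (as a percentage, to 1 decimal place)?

50.0%

Write p for the Bn-116 fraction. I(M+2)/I(M) = [C(3,1)·p^2·(1−p)] / p^3 = 3·(1−p)/p = 100.00/33.37 = 2.9967
(1−p)/p = 2.9967/3 = 0.9989  ⇒  p = 1/(1 + 0.9989) = 0.5003
Bn-116: 50.0%, Bn-118: 50.0%.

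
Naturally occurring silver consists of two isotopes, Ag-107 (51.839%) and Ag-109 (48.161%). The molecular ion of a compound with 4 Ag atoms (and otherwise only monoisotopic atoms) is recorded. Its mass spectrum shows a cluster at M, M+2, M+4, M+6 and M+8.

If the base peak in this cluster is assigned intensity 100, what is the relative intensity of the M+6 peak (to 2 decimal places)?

Term probabilities: M 0.0722, M+2 0.2684, M+4 0.3740, M+6 0.2316, M+8 0.0538. Base peak = M+4.
P(M+4) = C(4,2) × 0.51839^2 × 0.48161^2 = 6 × 0.26872819 × 0.23194819 = 0.373986 (base)
P(M+6) = C(4,3) × 0.51839^1 × 0.48161^3 = 4 × 0.51839 × 0.11170857 = 0.231634
Relative intensity = 0.231634 / 0.373986 × 100 = 61.94

61.94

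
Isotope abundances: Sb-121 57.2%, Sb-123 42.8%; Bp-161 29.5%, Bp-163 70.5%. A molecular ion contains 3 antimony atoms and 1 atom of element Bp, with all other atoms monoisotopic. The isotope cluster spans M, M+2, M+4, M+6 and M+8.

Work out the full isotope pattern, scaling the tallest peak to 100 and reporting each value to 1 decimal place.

Antimony pattern (n=3): 0.18714925 : 0.42010426 : 0.31434374 : 0.07840275
Element Bp pattern (n=1): 0.2950 : 0.7050
Convolve the two distributions (both contribute in 2-u steps):
  M: 0.18714925×0.2950 = 0.055209
  M+2: 0.18714925×0.7050 + 0.42010426×0.2950 = 0.255871
  M+4: 0.42010426×0.7050 + 0.31434374×0.2950 = 0.388905
  M+6: 0.31434374×0.7050 + 0.07840275×0.2950 = 0.244741
  M+8: 0.07840275×0.7050 = 0.055274
Scale to base peak (0.388905) = 100: 14.2 : 65.8 : 100.0 : 62.9 : 14.2

14.2 : 65.8 : 100.0 : 62.9 : 14.2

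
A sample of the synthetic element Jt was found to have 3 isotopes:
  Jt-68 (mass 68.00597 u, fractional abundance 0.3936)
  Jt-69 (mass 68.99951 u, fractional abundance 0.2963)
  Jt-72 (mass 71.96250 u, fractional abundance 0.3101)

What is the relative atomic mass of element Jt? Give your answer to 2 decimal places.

Ar = Σ fᵢ·mᵢ = 0.3936 × 68.00597 + 0.2963 × 68.99951 + 0.3101 × 71.96250
= 26.767150 + 20.444555 + 22.315571 = 69.527276 u

69.53 u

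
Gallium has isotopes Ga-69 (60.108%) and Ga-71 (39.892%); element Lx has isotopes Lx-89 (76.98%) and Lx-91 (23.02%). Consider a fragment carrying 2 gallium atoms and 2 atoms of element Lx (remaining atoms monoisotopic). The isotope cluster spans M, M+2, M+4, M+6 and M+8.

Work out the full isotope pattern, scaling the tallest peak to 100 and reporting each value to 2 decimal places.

Gallium pattern (n=2): 0.36129717 : 0.47956567 : 0.15913717
Element Lx pattern (n=2): 0.59259204 : 0.35441592 : 0.05299204
Convolve the two distributions (both contribute in 2-u steps):
  M: 0.36129717×0.59259204 = 0.214102
  M+2: 0.36129717×0.35441592 + 0.47956567×0.59259204 = 0.412236
  M+4: 0.36129717×0.05299204 + 0.47956567×0.35441592 + 0.15913717×0.59259204 = 0.283415
  M+6: 0.47956567×0.05299204 + 0.15913717×0.35441592 = 0.081814
  M+8: 0.15913717×0.05299204 = 0.008433
Scale to base peak (0.412236) = 100: 51.94 : 100.00 : 68.75 : 19.85 : 2.05

51.94 : 100.00 : 68.75 : 19.85 : 2.05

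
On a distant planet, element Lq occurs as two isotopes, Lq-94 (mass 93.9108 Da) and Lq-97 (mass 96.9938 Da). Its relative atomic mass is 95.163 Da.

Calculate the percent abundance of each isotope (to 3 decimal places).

Lq-94: 59.384%, Lq-97: 40.616%

With x = fraction of Lq-94 (so Lq-97 is 1 − x):
93.9108·x + 96.9938·(1 − x) = 95.163
(93.9108 − 96.9938)·x = 95.163 − 96.9938
x = -1.8308 / -3.0830 = 0.59384 → 59.384% Lq-94, 40.616% Lq-97.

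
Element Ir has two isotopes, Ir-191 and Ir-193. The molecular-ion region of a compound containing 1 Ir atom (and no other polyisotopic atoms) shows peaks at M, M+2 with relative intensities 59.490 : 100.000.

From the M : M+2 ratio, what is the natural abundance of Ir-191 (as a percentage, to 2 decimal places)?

37.30%

If p is the fraction of Ir that is Ir-191, then I(M+2)/I(M) = [C(1,1)·p^0·(1−p)] / p^1 = 1·(1−p)/p = 100.000/59.490 = 1.6810
(1−p)/p = 1.6810/1 = 1.6810  ⇒  p = 1/(1 + 1.6810) = 0.3730
Ir-191: 37.30%, Ir-193: 62.70%.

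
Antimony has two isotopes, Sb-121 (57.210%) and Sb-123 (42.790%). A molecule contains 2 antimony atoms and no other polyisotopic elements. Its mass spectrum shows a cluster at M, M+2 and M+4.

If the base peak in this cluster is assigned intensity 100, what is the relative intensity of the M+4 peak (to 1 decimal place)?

37.4

Binomial terms of (0.57210 + 0.42790)^2: M 0.3273, M+2 0.4896, M+4 0.1831 → M+2 is the base peak.
P(M+2) = C(2,1) × 0.57210^1 × 0.42790^1 = 2 × 0.5721 × 0.4279 = 0.489603 (base)
P(M+4) = C(2,2) × 0.57210^0 × 0.42790^2 = 1 × 1.0000 × 0.18309841 = 0.183098
Relative intensity = 0.183098 / 0.489603 × 100 = 37.4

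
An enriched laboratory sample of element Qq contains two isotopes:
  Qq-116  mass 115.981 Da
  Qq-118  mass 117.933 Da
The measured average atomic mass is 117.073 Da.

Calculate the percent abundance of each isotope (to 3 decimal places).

With x = fraction of Qq-116 (so Qq-118 is 1 − x):
115.981·x + 117.933·(1 − x) = 117.073
(115.981 − 117.933)·x = 117.073 − 117.933
x = -0.860 / -1.952 = 0.44057 → 44.057% Qq-116, 55.943% Qq-118.

Qq-116: 44.057%, Qq-118: 55.943%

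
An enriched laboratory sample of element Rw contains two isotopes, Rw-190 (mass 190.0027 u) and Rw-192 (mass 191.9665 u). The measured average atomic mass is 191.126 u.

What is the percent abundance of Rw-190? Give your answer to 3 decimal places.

With x = fraction of Rw-190 (so Rw-192 is 1 − x):
190.0027·x + 191.9665·(1 − x) = 191.126
(190.0027 − 191.9665)·x = 191.126 − 191.9665
x = -0.8405 / -1.9638 = 0.42800 → 42.800% Rw-190, 57.200% Rw-192.

42.800%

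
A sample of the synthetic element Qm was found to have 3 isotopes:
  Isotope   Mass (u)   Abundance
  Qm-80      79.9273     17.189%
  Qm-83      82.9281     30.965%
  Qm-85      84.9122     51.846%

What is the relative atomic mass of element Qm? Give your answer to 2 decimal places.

83.44 u

The abundance-weighted mean is 0.17189 × 79.9273 + 0.30965 × 82.9281 + 0.51846 × 84.9122
= 13.73870 + 25.67869 + 44.02358 = 83.44097 u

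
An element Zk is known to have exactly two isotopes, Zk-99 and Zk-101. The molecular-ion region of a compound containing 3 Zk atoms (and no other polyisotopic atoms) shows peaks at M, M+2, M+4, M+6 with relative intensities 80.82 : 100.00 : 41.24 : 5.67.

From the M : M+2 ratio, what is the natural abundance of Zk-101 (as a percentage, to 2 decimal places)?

29.20%

Let p = fractional abundance of Zk-99. I(M+2)/I(M) = [C(3,1)·p^2·(1−p)] / p^3 = 3·(1−p)/p = 100.00/80.82 = 1.2373
(1−p)/p = 1.2373/3 = 0.4124  ⇒  p = 1/(1 + 0.4124) = 0.7080
Zk-99: 70.80%, Zk-101: 29.20%.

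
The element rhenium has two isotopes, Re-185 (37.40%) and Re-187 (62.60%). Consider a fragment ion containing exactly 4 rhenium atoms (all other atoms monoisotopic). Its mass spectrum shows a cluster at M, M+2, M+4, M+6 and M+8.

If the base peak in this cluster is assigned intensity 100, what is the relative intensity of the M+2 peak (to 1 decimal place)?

35.7

Term probabilities: M 0.0196, M+2 0.1310, M+4 0.3289, M+6 0.3670, M+8 0.1536. Base peak = M+6.
P(M+6) = C(4,3) × 0.3740^1 × 0.6260^3 = 4 × 0.3740 × 0.24531438 = 0.366990 (base)
P(M+2) = C(4,1) × 0.3740^3 × 0.6260^1 = 4 × 0.05231362 × 0.6260 = 0.130993
Relative intensity = 0.130993 / 0.366990 × 100 = 35.7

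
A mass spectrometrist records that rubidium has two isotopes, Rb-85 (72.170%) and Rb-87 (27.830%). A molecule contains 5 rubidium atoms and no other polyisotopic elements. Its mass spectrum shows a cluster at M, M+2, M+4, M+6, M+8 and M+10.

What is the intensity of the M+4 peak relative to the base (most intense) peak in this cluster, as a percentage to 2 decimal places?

Binomial terms of (0.72170 + 0.27830)^5: M 0.1958, M+2 0.3775, M+4 0.2911, M+6 0.1123, M+8 0.0216, M+10 0.0017 → M+2 is the base peak.
P(M+2) = C(5,1) × 0.72170^4 × 0.27830^1 = 5 × 0.27128565 × 0.2783 = 0.377494 (base)
P(M+4) = C(5,2) × 0.72170^3 × 0.27830^2 = 10 × 0.37589809 × 0.07745089 = 0.291136
Relative intensity = 0.291136 / 0.377494 × 100 = 77.12

77.12%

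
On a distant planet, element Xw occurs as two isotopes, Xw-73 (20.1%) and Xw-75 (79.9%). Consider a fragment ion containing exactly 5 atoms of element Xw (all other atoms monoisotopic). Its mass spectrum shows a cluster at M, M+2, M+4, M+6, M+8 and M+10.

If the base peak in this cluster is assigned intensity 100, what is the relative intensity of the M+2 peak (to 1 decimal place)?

Binomial terms of (0.201 + 0.799)^5: M 0.0003, M+2 0.0065, M+4 0.0518, M+6 0.2061, M+8 0.4096, M+10 0.3256 → M+8 is the base peak.
P(M+8) = C(5,4) × 0.201^1 × 0.799^4 = 5 × 0.2010 × 0.40755584 = 0.409594 (base)
P(M+2) = C(5,1) × 0.201^4 × 0.799^1 = 5 × 0.00163224 × 0.7990 = 0.006521
Relative intensity = 0.006521 / 0.409594 × 100 = 1.6

1.6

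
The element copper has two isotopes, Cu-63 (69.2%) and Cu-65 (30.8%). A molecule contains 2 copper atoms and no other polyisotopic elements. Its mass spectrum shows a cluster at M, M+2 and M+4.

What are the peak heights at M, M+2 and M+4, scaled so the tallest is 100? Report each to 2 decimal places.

Expanding (0.692 + 0.308)^2:
P(M) = 0.692^2 = 0.478864
P(M+2) = 2 × 0.692^1 × 0.308^1 = 0.426272
P(M+4) = 0.308^2 = 0.094864
The M peak is largest (0.478864); scaling to 100 gives 100.00 : 89.02 : 19.81.

100.00 : 89.02 : 19.81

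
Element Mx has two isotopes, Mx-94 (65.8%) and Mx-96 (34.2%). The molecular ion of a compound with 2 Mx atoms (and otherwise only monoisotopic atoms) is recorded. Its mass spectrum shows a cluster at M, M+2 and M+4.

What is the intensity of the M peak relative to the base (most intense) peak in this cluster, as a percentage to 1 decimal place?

(0.658 + 0.342)^2 gives M 0.4330, M+2 0.4501, M+4 0.1170; the largest is M+2.
P(M+2) = C(2,1) × 0.658^1 × 0.342^1 = 2 × 0.6580 × 0.3420 = 0.450072 (base)
P(M) = C(2,0) × 0.658^2 × 0.342^0 = 1 × 0.432964 × 1.0000 = 0.432964
Relative intensity = 0.432964 / 0.450072 × 100 = 96.2

96.2%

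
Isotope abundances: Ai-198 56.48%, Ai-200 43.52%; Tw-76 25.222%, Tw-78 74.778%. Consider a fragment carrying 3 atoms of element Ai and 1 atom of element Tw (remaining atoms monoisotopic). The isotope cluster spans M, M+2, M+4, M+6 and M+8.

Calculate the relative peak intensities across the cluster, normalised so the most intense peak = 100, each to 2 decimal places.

11.58 : 61.11 : 100.00 : 66.46 : 15.71

Element Ai pattern (n=3): 0.18017066 : 0.41648515 : 0.32091773 : 0.08242646
Element Tw pattern (n=1): 0.25222 : 0.74778
Convolve the two distributions (both contribute in 2-u steps):
  M: 0.18017066×0.25222 = 0.045443
  M+2: 0.18017066×0.74778 + 0.41648515×0.25222 = 0.239774
  M+4: 0.41648515×0.74778 + 0.32091773×0.25222 = 0.392381
  M+6: 0.32091773×0.74778 + 0.08242646×0.25222 = 0.260765
  M+8: 0.08242646×0.74778 = 0.061637
Scale to base peak (0.392381) = 100: 11.58 : 61.11 : 100.00 : 66.46 : 15.71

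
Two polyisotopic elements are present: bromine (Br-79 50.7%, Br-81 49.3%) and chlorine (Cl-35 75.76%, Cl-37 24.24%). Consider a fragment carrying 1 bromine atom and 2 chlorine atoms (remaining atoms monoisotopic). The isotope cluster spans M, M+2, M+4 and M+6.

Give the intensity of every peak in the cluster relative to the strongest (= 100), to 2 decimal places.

62.02 : 100.00 : 44.94 : 6.17

Bromine pattern (n=1): 0.5070 : 0.4930
Chlorine pattern (n=2): 0.57395776 : 0.36728448 : 0.05875776
Convolve the two distributions (both contribute in 2-u steps):
  M: 0.5070×0.57395776 = 0.290997
  M+2: 0.5070×0.36728448 + 0.4930×0.57395776 = 0.469174
  M+4: 0.5070×0.05875776 + 0.4930×0.36728448 = 0.210861
  M+6: 0.4930×0.05875776 = 0.028968
Scale to base peak (0.469174) = 100: 62.02 : 100.00 : 44.94 : 6.17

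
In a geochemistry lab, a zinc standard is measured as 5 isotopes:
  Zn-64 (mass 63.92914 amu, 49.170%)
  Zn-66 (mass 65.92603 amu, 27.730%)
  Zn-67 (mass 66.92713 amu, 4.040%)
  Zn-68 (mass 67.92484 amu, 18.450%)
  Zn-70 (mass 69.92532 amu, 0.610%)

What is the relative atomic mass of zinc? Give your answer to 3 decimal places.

Weight each isotope mass by its fractional abundance: 0.49170 × 63.92914 + 0.27730 × 65.92603 + 0.04040 × 66.92713 + 0.18450 × 67.92484 + 0.00610 × 69.92532
= 31.433958 + 18.281288 + 2.703856 + 12.532133 + 0.426544 = 65.377779 amu

65.378 amu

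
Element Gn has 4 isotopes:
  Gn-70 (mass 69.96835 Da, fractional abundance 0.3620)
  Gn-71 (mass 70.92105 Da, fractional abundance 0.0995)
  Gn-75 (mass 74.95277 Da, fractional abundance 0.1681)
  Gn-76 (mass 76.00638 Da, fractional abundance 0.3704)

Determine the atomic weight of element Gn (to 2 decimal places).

Average mass = Σ (abundance × isotope mass) = 0.3620 × 69.96835 + 0.0995 × 70.92105 + 0.1681 × 74.95277 + 0.3704 × 76.00638
= 25.328543 + 7.056644 + 12.599561 + 28.152763 = 73.137511 Da

73.14 Da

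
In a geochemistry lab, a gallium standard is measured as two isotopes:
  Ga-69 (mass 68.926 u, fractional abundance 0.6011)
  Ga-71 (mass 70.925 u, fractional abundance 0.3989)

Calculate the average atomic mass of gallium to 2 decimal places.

Ar = Σ fᵢ·mᵢ = 0.6011 × 68.926 + 0.3989 × 70.925
= 41.4314 + 28.2920 = 69.7234 u

69.72 u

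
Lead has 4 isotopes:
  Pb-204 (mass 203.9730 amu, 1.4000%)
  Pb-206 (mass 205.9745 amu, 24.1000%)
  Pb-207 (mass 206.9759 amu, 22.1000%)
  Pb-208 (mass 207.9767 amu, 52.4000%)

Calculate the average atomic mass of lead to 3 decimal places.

207.217 amu

Average mass = Σ (abundance × isotope mass) = 0.014000 × 203.9730 + 0.241000 × 205.9745 + 0.221000 × 206.9759 + 0.524000 × 207.9767
= 2.85562 + 49.63985 + 45.74167 + 108.97979 = 207.21693 amu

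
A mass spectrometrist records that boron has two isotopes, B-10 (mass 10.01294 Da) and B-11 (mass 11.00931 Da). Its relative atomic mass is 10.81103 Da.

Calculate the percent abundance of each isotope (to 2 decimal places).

Let x be the fractional abundance of B-10; then B-11 has abundance 1 − x.
10.01294·x + 11.00931·(1 − x) = 10.81103
(10.01294 − 11.00931)·x = 10.81103 − 11.00931
x = -0.19828 / -0.99637 = 0.19900 → 19.90% B-10, 80.10% B-11.

B-10: 19.90%, B-11: 80.10%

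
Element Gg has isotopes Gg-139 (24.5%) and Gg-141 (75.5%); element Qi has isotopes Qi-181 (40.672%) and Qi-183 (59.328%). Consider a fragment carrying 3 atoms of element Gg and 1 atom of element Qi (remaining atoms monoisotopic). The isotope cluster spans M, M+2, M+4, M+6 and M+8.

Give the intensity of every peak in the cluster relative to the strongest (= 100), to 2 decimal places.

Element Gg pattern (n=3): 0.01470612 : 0.13595662 : 0.41896838 : 0.43036887
Element Qi pattern (n=1): 0.40672 : 0.59328
Convolve the two distributions (both contribute in 2-u steps):
  M: 0.01470612×0.40672 = 0.005981
  M+2: 0.01470612×0.59328 + 0.13595662×0.40672 = 0.064021
  M+4: 0.13595662×0.59328 + 0.41896838×0.40672 = 0.251063
  M+6: 0.41896838×0.59328 + 0.43036887×0.40672 = 0.423605
  M+8: 0.43036887×0.59328 = 0.255329
Scale to base peak (0.423605) = 100: 1.41 : 15.11 : 59.27 : 100.00 : 60.28

1.41 : 15.11 : 59.27 : 100.00 : 60.28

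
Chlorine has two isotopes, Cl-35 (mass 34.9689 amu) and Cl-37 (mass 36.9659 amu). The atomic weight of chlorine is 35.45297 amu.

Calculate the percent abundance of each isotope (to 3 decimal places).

Cl-35: 75.760%, Cl-37: 24.240%

With x = fraction of Cl-35 (so Cl-37 is 1 − x):
34.9689·x + 36.9659·(1 − x) = 35.45297
(34.9689 − 36.9659)·x = 35.45297 − 36.9659
x = -1.51293 / -1.9970 = 0.75760 → 75.760% Cl-35, 24.240% Cl-37.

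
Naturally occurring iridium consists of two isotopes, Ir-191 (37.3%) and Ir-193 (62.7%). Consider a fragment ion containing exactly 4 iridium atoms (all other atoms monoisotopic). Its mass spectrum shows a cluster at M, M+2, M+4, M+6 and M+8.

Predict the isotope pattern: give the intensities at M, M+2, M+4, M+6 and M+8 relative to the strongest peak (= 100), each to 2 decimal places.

Each Ir atom is independently Ir-191 (p = 0.373) or Ir-193 (q = 0.627); the cluster is the binomial expansion (p + q)^4.
P(M) = 0.373^4 = 0.019357
P(M+2) = 4 × 0.373^3 × 0.627^1 = 0.130153
P(M+4) = 6 × 0.373^2 × 0.627^2 = 0.328174
P(M+6) = 4 × 0.373^1 × 0.627^3 = 0.367766
P(M+8) = 0.627^4 = 0.154550
The M+6 peak is largest (0.367766); scaling to 100 gives 5.26 : 35.39 : 89.23 : 100.00 : 42.02.

5.26 : 35.39 : 89.23 : 100.00 : 42.02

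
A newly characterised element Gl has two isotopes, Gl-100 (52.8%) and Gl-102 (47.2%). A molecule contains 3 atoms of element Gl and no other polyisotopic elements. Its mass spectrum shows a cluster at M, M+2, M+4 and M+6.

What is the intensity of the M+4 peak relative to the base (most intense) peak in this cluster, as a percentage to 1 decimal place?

Binomial terms of (0.528 + 0.472)^3: M 0.1472, M+2 0.3948, M+4 0.3529, M+6 0.1052 → M+2 is the base peak.
P(M+2) = C(3,1) × 0.528^2 × 0.472^1 = 3 × 0.278784 × 0.4720 = 0.394758 (base)
P(M+4) = C(3,2) × 0.528^1 × 0.472^2 = 3 × 0.5280 × 0.222784 = 0.352890
Relative intensity = 0.352890 / 0.394758 × 100 = 89.4

89.4%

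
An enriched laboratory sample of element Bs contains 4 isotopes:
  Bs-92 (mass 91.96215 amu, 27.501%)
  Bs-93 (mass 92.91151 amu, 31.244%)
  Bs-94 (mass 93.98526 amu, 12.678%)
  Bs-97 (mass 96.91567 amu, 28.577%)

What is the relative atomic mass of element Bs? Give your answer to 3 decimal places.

Ar = Σ fᵢ·mᵢ = 0.27501 × 91.96215 + 0.31244 × 92.91151 + 0.12678 × 93.98526 + 0.28577 × 96.91567
= 25.290511 + 29.029272 + 11.915451 + 27.695591 = 93.930825 amu

93.931 amu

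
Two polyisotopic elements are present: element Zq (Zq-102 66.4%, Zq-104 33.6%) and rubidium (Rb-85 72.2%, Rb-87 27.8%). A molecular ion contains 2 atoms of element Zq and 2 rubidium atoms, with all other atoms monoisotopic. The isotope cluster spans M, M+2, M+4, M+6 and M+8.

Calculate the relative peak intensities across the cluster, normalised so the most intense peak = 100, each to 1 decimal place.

Element Zq pattern (n=2): 0.440896 : 0.446208 : 0.112896
Rubidium pattern (n=2): 0.521284 : 0.401432 : 0.077284
Convolve the two distributions (both contribute in 2-u steps):
  M: 0.440896×0.521284 = 0.229832
  M+2: 0.440896×0.401432 + 0.446208×0.521284 = 0.409591
  M+4: 0.440896×0.077284 + 0.446208×0.401432 + 0.112896×0.521284 = 0.272047
  M+6: 0.446208×0.077284 + 0.112896×0.401432 = 0.079805
  M+8: 0.112896×0.077284 = 0.008725
Scale to base peak (0.409591) = 100: 56.1 : 100.0 : 66.4 : 19.5 : 2.1

56.1 : 100.0 : 66.4 : 19.5 : 2.1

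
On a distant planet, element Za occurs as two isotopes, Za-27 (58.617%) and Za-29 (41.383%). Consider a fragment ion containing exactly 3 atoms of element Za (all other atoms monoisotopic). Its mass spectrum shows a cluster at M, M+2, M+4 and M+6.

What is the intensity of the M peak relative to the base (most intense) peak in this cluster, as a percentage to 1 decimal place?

Binomial terms of (0.58617 + 0.41383)^3: M 0.2014, M+2 0.4266, M+4 0.3012, M+6 0.0709 → M+2 is the base peak.
P(M+2) = C(3,1) × 0.58617^2 × 0.41383^1 = 3 × 0.34359527 × 0.41383 = 0.426570 (base)
P(M) = C(3,0) × 0.58617^3 × 0.41383^0 = 1 × 0.20140524 × 1.0000 = 0.201405
Relative intensity = 0.201405 / 0.426570 × 100 = 47.2

47.2%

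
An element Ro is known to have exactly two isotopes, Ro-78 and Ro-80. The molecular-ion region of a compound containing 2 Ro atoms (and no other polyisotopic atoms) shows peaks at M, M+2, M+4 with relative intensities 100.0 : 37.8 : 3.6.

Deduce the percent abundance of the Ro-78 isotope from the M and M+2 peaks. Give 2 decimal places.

Write p for the Ro-78 fraction. I(M+2)/I(M) = [C(2,1)·p^1·(1−p)] / p^2 = 2·(1−p)/p = 37.8/100.0 = 0.3780
(1−p)/p = 0.3780/2 = 0.1890  ⇒  p = 1/(1 + 0.1890) = 0.8410
Ro-78: 84.10%, Ro-80: 15.90%.

84.10%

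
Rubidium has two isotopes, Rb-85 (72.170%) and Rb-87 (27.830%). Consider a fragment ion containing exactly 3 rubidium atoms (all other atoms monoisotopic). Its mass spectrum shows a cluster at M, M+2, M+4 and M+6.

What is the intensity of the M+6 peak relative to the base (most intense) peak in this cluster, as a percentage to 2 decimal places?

Term probabilities: M 0.3759, M+2 0.4349, M+4 0.1677, M+6 0.0216. Base peak = M+2.
P(M+2) = C(3,1) × 0.72170^2 × 0.27830^1 = 3 × 0.52085089 × 0.2783 = 0.434858 (base)
P(M+6) = C(3,3) × 0.72170^0 × 0.27830^3 = 1 × 1.0000 × 0.02155458 = 0.021555
Relative intensity = 0.021555 / 0.434858 × 100 = 4.96

4.96%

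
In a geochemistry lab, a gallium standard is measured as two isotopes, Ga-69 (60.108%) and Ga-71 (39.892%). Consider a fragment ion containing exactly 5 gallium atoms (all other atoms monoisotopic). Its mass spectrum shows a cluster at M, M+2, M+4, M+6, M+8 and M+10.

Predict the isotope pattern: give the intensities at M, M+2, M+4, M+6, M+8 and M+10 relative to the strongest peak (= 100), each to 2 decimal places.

22.70 : 75.34 : 100.00 : 66.37 : 22.02 : 2.92

The 5 Ga atoms are independent, so intensities follow the terms of (0.60108 + 0.39892)^5.
P(M) = 0.60108^5 = 0.078462
P(M+2) = 5 × 0.60108^4 × 0.39892^1 = 0.260366
P(M+4) = 10 × 0.60108^3 × 0.39892^2 = 0.345596
P(M+6) = 10 × 0.60108^2 × 0.39892^3 = 0.229362
P(M+8) = 5 × 0.60108^1 × 0.39892^4 = 0.076111
P(M+10) = 0.39892^5 = 0.010103
The M+4 peak is largest (0.345596); scaling to 100 gives 22.70 : 75.34 : 100.00 : 66.37 : 22.02 : 2.92.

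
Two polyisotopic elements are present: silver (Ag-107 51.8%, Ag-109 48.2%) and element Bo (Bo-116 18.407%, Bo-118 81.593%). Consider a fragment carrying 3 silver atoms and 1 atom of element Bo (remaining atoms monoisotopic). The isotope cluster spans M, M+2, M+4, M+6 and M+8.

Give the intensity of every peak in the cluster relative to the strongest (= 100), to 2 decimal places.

6.68 : 48.25 : 100.00 : 82.29 : 23.85

Silver pattern (n=3): 0.13899183 : 0.3879965 : 0.3610315 : 0.11198017
Element Bo pattern (n=1): 0.18407 : 0.81593
Convolve the two distributions (both contribute in 2-u steps):
  M: 0.13899183×0.18407 = 0.025584
  M+2: 0.13899183×0.81593 + 0.3879965×0.18407 = 0.184826
  M+4: 0.3879965×0.81593 + 0.3610315×0.18407 = 0.383033
  M+6: 0.3610315×0.81593 + 0.11198017×0.18407 = 0.315189
  M+8: 0.11198017×0.81593 = 0.091368
Scale to base peak (0.383033) = 100: 6.68 : 48.25 : 100.00 : 82.29 : 23.85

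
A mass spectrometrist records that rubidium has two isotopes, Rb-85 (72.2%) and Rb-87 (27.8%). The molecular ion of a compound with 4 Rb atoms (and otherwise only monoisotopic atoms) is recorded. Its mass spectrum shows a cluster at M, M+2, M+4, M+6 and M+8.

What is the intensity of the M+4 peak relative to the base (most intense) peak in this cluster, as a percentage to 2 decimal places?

Term probabilities: M 0.2717, M+2 0.4185, M+4 0.2417, M+6 0.0620, M+8 0.0060. Base peak = M+2.
P(M+2) = C(4,1) × 0.722^3 × 0.278^1 = 4 × 0.37636705 × 0.2780 = 0.418520 (base)
P(M+4) = C(4,2) × 0.722^2 × 0.278^2 = 6 × 0.521284 × 0.077284 = 0.241721
Relative intensity = 0.241721 / 0.418520 × 100 = 57.76

57.76%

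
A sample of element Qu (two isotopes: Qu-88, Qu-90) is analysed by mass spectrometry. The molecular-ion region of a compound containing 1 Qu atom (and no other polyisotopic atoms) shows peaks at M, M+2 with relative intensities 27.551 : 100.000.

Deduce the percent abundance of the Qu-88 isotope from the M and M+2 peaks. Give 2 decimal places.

Let p = fractional abundance of Qu-88. I(M+2)/I(M) = [C(1,1)·p^0·(1−p)] / p^1 = 1·(1−p)/p = 100.000/27.551 = 3.6296
(1−p)/p = 3.6296/1 = 3.6296  ⇒  p = 1/(1 + 3.6296) = 0.2160
Qu-88: 21.60%, Qu-90: 78.40%.

21.60%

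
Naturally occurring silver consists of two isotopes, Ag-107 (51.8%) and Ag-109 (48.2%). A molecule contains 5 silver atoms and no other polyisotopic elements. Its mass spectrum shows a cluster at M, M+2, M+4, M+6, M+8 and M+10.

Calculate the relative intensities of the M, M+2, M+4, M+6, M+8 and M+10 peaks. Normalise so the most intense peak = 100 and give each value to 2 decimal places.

11.55 : 53.73 : 100.00 : 93.05 : 43.29 : 8.06

Expanding (0.518 + 0.482)^5:
P(M) = 0.518^5 = 0.037295
P(M+2) = 5 × 0.518^4 × 0.482^1 = 0.173515
P(M+4) = 10 × 0.518^3 × 0.482^2 = 0.322911
P(M+6) = 10 × 0.518^2 × 0.482^3 = 0.300470
P(M+8) = 5 × 0.518^1 × 0.482^4 = 0.139794
P(M+10) = 0.482^5 = 0.026016
The M+4 peak is largest (0.322911); scaling to 100 gives 11.55 : 53.73 : 100.00 : 93.05 : 43.29 : 8.06.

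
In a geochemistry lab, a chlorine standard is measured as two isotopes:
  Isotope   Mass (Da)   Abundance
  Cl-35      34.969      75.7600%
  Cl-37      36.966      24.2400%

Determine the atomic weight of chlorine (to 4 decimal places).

35.4531 Da

Weight each isotope mass by its fractional abundance: 0.757600 × 34.969 + 0.242400 × 36.966
= 26.49251 + 8.96056 = 35.45307 Da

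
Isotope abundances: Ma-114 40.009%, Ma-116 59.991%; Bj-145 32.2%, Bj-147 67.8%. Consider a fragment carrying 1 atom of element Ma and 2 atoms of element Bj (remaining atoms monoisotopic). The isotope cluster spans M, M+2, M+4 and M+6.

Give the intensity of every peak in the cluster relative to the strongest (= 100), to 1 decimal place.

9.3 : 53.1 : 100.0 : 61.9

Element Ma pattern (n=1): 0.40009 : 0.59991
Element Bj pattern (n=2): 0.103684 : 0.436632 : 0.459684
Convolve the two distributions (both contribute in 2-u steps):
  M: 0.40009×0.103684 = 0.041483
  M+2: 0.40009×0.436632 + 0.59991×0.103684 = 0.236893
  M+4: 0.40009×0.459684 + 0.59991×0.436632 = 0.445855
  M+6: 0.59991×0.459684 = 0.275769
Scale to base peak (0.445855) = 100: 9.3 : 53.1 : 100.0 : 61.9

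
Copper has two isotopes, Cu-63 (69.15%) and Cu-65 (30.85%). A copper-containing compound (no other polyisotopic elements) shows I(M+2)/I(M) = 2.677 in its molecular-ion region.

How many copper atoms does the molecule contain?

6

With n Cu atoms, P(M+2)/P(M) = C(n,1)·p^(n−1)q / p^n = n·q/p = n · 0.3085/0.6915.
n = 2.677 × 0.6915/0.3085 = 6.00 ≈ 6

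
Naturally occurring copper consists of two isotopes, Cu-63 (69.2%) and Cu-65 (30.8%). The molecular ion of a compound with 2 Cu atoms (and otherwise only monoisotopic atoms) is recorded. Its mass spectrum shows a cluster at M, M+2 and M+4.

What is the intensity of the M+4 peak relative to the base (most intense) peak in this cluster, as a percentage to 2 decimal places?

19.81%

Term probabilities: M 0.4789, M+2 0.4263, M+4 0.0949. Base peak = M.
P(M) = C(2,0) × 0.692^2 × 0.308^0 = 1 × 0.478864 × 1.0000 = 0.478864 (base)
P(M+4) = C(2,2) × 0.692^0 × 0.308^2 = 1 × 1.0000 × 0.094864 = 0.094864
Relative intensity = 0.094864 / 0.478864 × 100 = 19.81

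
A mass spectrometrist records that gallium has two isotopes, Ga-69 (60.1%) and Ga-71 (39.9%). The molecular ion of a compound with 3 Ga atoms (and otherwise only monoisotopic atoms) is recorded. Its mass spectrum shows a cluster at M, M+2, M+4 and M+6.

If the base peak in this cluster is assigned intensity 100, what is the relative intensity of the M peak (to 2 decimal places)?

(0.601 + 0.399)^3 gives M 0.2171, M+2 0.4324, M+4 0.2870, M+6 0.0635; the largest is M+2.
P(M+2) = C(3,1) × 0.601^2 × 0.399^1 = 3 × 0.361201 × 0.3990 = 0.432358 (base)
P(M) = C(3,0) × 0.601^3 × 0.399^0 = 1 × 0.2170818 × 1.0000 = 0.217082
Relative intensity = 0.217082 / 0.432358 × 100 = 50.21

50.21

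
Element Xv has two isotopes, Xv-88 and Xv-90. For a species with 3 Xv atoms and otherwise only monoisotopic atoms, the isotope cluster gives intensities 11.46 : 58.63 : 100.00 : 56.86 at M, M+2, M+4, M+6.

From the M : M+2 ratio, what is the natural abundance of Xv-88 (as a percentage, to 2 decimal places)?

Write p for the Xv-88 fraction. I(M+2)/I(M) = [C(3,1)·p^2·(1−p)] / p^3 = 3·(1−p)/p = 58.63/11.46 = 5.1161
(1−p)/p = 5.1161/3 = 1.7054  ⇒  p = 1/(1 + 1.7054) = 0.3696
Xv-88: 36.96%, Xv-90: 63.04%.

36.96%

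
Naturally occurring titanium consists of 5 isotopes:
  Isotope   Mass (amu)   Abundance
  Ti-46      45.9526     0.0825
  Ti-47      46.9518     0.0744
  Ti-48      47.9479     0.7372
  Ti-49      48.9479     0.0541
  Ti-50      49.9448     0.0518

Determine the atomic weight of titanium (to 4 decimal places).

Weight each isotope mass by its fractional abundance: 0.0825 × 45.9526 + 0.0744 × 46.9518 + 0.7372 × 47.9479 + 0.0541 × 48.9479 + 0.0518 × 49.9448
= 3.79109 + 3.49321 + 35.34719 + 2.64808 + 2.58714 = 47.86671 amu

47.8667 amu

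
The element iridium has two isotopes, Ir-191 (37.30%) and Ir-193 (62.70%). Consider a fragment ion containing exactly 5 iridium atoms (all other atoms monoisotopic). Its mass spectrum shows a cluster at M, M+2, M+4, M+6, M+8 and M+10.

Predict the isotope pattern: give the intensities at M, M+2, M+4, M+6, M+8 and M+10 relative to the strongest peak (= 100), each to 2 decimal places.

2.11 : 17.70 : 59.49 : 100.00 : 84.05 : 28.26

Expanding (0.3730 + 0.6270)^5:
P(M) = 0.3730^5 = 0.007220
P(M+2) = 5 × 0.3730^4 × 0.6270^1 = 0.060684
P(M+4) = 10 × 0.3730^3 × 0.6270^2 = 0.204015
P(M+6) = 10 × 0.3730^2 × 0.6270^3 = 0.342942
P(M+8) = 5 × 0.3730^1 × 0.6270^4 = 0.288237
P(M+10) = 0.6270^5 = 0.096903
The M+6 peak is largest (0.342942); scaling to 100 gives 2.11 : 17.70 : 59.49 : 100.00 : 84.05 : 28.26.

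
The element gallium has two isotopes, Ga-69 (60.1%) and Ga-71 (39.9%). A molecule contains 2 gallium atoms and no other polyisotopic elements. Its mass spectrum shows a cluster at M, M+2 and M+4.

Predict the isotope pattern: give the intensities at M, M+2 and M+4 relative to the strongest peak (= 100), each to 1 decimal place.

75.3 : 100.0 : 33.2

Expanding (0.601 + 0.399)^2:
P(M) = 0.601^2 = 0.361201
P(M+2) = 2 × 0.601^1 × 0.399^1 = 0.479598
P(M+4) = 0.399^2 = 0.159201
The M+2 peak is largest (0.479598); scaling to 100 gives 75.3 : 100.0 : 33.2.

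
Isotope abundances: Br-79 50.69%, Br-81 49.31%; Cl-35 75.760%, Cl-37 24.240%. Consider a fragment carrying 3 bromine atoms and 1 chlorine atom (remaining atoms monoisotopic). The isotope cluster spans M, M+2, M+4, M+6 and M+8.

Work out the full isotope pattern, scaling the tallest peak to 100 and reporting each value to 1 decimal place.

Bromine pattern (n=3): 0.13024674 : 0.3801026 : 0.36975457 : 0.11989609
Chlorine pattern (n=1): 0.7576 : 0.2424
Convolve the two distributions (both contribute in 2-u steps):
  M: 0.13024674×0.7576 = 0.098675
  M+2: 0.13024674×0.2424 + 0.3801026×0.7576 = 0.319538
  M+4: 0.3801026×0.2424 + 0.36975457×0.7576 = 0.372263
  M+6: 0.36975457×0.2424 + 0.11989609×0.7576 = 0.180462
  M+8: 0.11989609×0.2424 = 0.029063
Scale to base peak (0.372263) = 100: 26.5 : 85.8 : 100.0 : 48.5 : 7.8

26.5 : 85.8 : 100.0 : 48.5 : 7.8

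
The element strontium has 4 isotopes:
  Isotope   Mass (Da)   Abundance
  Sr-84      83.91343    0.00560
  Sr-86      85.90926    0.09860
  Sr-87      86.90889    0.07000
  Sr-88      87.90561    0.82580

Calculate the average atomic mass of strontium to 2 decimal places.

Weight each isotope mass by its fractional abundance: 0.00560 × 83.91343 + 0.09860 × 85.90926 + 0.07000 × 86.90889 + 0.82580 × 87.90561
= 0.469915 + 8.470653 + 6.083622 + 72.592453 = 87.616643 Da

87.62 Da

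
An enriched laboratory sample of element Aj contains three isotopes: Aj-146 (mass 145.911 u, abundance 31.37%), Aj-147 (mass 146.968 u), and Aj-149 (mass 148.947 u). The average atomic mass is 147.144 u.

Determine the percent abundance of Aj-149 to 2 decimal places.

25.65%

Let x and y be the fractions of Aj-147 and Aj-149. Then x + y = 1 − 0.3137 = 0.6863 and 146.968x + 148.947y = 147.144 − 0.3137×145.911 = 101.3717193.
Substituting: 146.968x + 148.947(0.6863 − x) = 101.3717193
(146.968 − 148.947)x = -0.8506068  ⇒  x = 0.42982, y = 0.25648
Aj-147: 42.98%, Aj-149: 25.65%.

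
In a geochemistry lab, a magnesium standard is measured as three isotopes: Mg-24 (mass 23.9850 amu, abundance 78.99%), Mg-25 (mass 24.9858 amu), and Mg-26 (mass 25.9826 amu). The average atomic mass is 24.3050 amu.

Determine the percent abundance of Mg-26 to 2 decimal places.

11.01%

The remaining 21.01% is split between Mg-25 (fraction x) and Mg-26 (fraction 0.2101 − x).
Substituting: 24.9858x + 25.9826(0.2101 − x) = 5.3592485
(24.9858 − 25.9826)x = -0.09969576  ⇒  x = 0.10002, y = 0.11008
Mg-25: 10.00%, Mg-26: 11.01%.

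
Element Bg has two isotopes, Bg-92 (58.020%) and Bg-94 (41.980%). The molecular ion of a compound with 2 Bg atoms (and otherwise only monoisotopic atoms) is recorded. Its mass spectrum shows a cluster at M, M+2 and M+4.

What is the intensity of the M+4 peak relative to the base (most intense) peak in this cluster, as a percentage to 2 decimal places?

36.18%

Term probabilities: M 0.3366, M+2 0.4871, M+4 0.1762. Base peak = M+2.
P(M+2) = C(2,1) × 0.58020^1 × 0.41980^1 = 2 × 0.5802 × 0.4198 = 0.487136 (base)
P(M+4) = C(2,2) × 0.58020^0 × 0.41980^2 = 1 × 1.0000 × 0.17623204 = 0.176232
Relative intensity = 0.176232 / 0.487136 × 100 = 36.18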